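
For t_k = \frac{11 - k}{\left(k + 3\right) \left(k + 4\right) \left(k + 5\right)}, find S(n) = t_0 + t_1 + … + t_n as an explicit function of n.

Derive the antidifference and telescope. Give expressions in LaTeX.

S(n) = \frac{n^{2} + 12 n + 11}{3 \left(n^{2} + 9 n + 20\right)}

r(k) = (k - 10)*(k + 3)/((k - 11)*(k + 6)) after simplifying.
Take A(k)=k + 3, B(k)=k + 6, C(k)=k - 11.
Solve (k + 3)·f(k+1) − (k + 5)·f(k) = k - 11.
deg f ≤ 2 (via 1,1,1).
Match coefficients ⇒ f(k) = -k*(k + 10)/3.
Certificate R = B(k−1)f/C = -k*(k + 5)*(k + 10)/(3*(k - 11)) gives s_k = k*(k + 10)/(3*(k + 3)*(k + 4)).
Verify: (11 - k)/(k**3 + 12*k**2 + 47*k + 60) matches t_k.
s_(n+1) = (n**2 + 12*n + 11)/(3*(n**2 + 9*n + 20)) and s_(0) = 0, so S(n) = (n**2 + 12*n + 11)/(3*(n**2 + 9*n + 20)).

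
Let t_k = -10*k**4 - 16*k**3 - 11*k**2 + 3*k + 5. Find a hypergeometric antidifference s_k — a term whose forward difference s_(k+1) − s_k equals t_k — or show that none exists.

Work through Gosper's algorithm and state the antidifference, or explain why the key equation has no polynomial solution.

Ratio r(k) = (10*k**4 + 56*k**3 + 119*k**2 + 107*k + 29)/(10*k**4 + 16*k**3 + 11*k**2 - 3*k - 5).
Gosper form: A/B · C(k+1)/C(k) with A=1, B=1, C=k**4 + 8*k**3/5 + 11*k**2/10 - 3*k/10 - 1/2.
Solve (1)·f(k+1) − (1)·f(k) = k**4 + 8*k**3/5 + 11*k**2/10 - 3*k/10 - 1/2.
deg f ≤ 5 (via 0,0,4).
Solve for f: f(k) = k*(k**2 - k - 1)*(2*k**2 + k + 2)/10 (degree 5 ≤ 5).
Certificate R = B(k−1)f/C = k*(k**2 - k - 1)*(2*k**2 + k + 2)/(10*k**4 + 16*k**3 + 11*k**2 - 3*k - 5) gives s_k = k*(-2*k**4 + k**3 + k**2 + 3*k + 2).
s_(k+1) − s_k = -10*k**4 - 16*k**3 - 11*k**2 + 3*k + 5 = t_k.

s_k = k*(-2*k**4 + k**3 + k**2 + 3*k + 2)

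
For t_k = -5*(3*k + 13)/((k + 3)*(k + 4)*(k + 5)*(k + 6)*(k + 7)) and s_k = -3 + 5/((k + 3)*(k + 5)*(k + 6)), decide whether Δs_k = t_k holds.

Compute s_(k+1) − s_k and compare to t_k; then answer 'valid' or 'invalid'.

valid (s_(k+1) − s_k reduces to t_k)

s_(k+1) = -3 + 5/((k + 4)*(k + 6)*(k + 7))
s_(k+1) − s_k = 5*(-3*k - 13)/(k**5 + 25*k**4 + 245*k**3 + 1175*k**2 + 2754*k + 2520)
(s_(k+1) − s_k) − t_k = 0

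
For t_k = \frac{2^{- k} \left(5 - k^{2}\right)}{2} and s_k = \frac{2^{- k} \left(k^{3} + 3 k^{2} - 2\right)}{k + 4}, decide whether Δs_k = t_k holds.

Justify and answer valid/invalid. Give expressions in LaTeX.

s_(k+1) = ((k + 1)**3 + 3*(k + 1)**2 - 2)/(2*2**k*(k + 5))
s_(k+1) − s_k = (-k**4 - 6*k**3 + 3*k**2 + 42*k + 28)/(2*2**k*(k**2 + 9*k + 20))
(s_(k+1) − s_k) − t_k = 3*2**(-k - 1)*(k**3 + 6*k**2 - k - 24)/(k**2 + 9*k + 20)

Invalid: residual \frac{3 \cdot 2^{- k - 1} \left(k^{3} + 6 k^{2} - k - 24\right)}{k^{2} + 9 k + 20} ≠ 0.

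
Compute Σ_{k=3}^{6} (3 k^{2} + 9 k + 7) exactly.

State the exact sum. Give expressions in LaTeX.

The ratio is (3*k**2 + 15*k + 19)/(3*k**2 + 9*k + 7).
Factor: A=1; B=1; C=k**2 + 3*k + 7/3.
Need (1)·f(k+1) − (1)·f(k) = k**2 + 3*k + 7/3.
Degrees (0,0,2) ⇒ d ≤ 3.
A polynomial solution: f(k) = k*(k**2 + 3*k + 3)/3.
R(k) = B(k−1)·f(k)/C(k) = k*(k**2 + 3*k + 3)/(3*k**2 + 9*k + 7); s_k = R·t_k = k*(k**2 + 3*k + 3).
Verify: 3*k**2 + 9*k + 7 matches t_k.
Telescoping: Σ = s_(7) − s_(3) = 511 − (63) = 448.

Σ = 448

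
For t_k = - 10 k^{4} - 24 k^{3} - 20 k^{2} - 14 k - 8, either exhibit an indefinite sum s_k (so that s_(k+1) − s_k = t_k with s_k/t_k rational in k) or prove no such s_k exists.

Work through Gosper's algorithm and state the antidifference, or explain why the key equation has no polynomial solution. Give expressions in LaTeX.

t_(k+1)/t_k = (5*k**4 + 32*k**3 + 76*k**2 + 83*k + 38)/(5*k**4 + 12*k**3 + 10*k**2 + 7*k + 4).
A = 1, B = 1, C = k**4 + 12*k**3/5 + 2*k**2 + 7*k/5 + 4/5.
Set up (1)·f(k+1) − (1)·f(k) − (k**4 + 12*k**3/5 + 2*k**2 + 7*k/5 + 4/5) = 0.
d = 5 from the (0,0,4) case.
Coefficient equations give f(k) = k*(k + 1)*(2*k**3 - k**2 - k + 4)/10.
Get s_k = R·t_k = k*(-2*k**4 - k**3 + 2*k**2 - 3*k - 4) with R(k) = B(k−1)f(k)/C(k) = k*(2*k**3 - k**2 - k + 4)/(2*(5*k**3 + 7*k**2 + 3*k + 4)).
Δs = -10*k**4 - 24*k**3 - 20*k**2 - 14*k - 8, as required.

s_k = k \left(- 2 k^{4} - k^{3} + 2 k^{2} - 3 k - 4\right)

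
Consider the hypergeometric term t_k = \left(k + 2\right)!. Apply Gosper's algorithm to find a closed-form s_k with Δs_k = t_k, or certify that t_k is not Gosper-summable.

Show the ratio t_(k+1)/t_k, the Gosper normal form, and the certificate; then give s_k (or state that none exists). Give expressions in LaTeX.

not Gosper-summable; s_k does not exist

Ratio r(k) = k + 3.
A = k + 3, B = 1, C = 1.
Key eq: (k + 3)·f(k+1) = (1)·f(k) + (1).
deg f ≤ -1 (via 1,0,0).
Bound -1 < 0, so the key equation has no polynomial solution.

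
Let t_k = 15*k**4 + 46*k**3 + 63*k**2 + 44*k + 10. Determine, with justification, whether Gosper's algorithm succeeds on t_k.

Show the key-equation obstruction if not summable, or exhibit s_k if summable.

Step 1: r(k) = (15*k**4 + 106*k**3 + 291*k**2 + 368*k + 178)/(15*k**4 + 46*k**3 + 63*k**2 + 44*k + 10).
Take A(k)=1, B(k)=1, C(k)=k**4 + 46*k**3/15 + 21*k**2/5 + 44*k/15 + 2/3.
Set up (1)·f(k+1) − (1)·f(k) − (k**4 + 46*k**3/15 + 21*k**2/5 + 44*k/15 + 2/3) = 0.
From deg A=0, deg B=0, deg C=4: d=5.
Solving with deg f ≤ 5: f(k) = k*(3*k**4 + 4*k**3 + 3*k**2 + 2*k - 2)/15.
Certificate R = B(k−1)f/C = k*(3*k**4 + 4*k**3 + 3*k**2 + 2*k - 2)/(15*k**4 + 46*k**3 + 63*k**2 + 44*k + 10) gives s_k = k*(3*k**4 + 4*k**3 + 3*k**2 + 2*k - 2).
Δs = 15*k**4 + 46*k**3 + 63*k**2 + 44*k + 10, as required.

Yes. s_k = k*(3*k**4 + 4*k**3 + 3*k**2 + 2*k - 2).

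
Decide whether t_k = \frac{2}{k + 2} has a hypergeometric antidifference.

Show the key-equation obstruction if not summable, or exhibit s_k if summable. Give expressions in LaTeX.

Compute t_(k+1)/t_k: get (k + 2)/(k + 3).
Gosper form: A/B · C(k+1)/C(k) with A=k + 2, B=k + 3, C=1.
Solve (k + 2)·f(k+1) − (k + 2)·f(k) = 1.
d = 0 from the (1,1,0) case.
Put f(k) = c0: A·f(k+1) − B(k−1)·f(k) − C = -1; need -1 = 0 — inconsistent ⇒ no f, not summable.

No — the linear system for f has no solution.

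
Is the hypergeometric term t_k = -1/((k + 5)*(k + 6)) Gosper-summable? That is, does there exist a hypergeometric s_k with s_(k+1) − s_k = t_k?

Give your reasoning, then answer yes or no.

t_(k+1)/t_k = (k + 5)/(k + 7).
Factor: A=k + 5; B=k + 7; C=1.
f must satisfy (k + 5)·f(k+1) − (k + 6)·f(k) = 1.
Bound: deg f ≤ 1.
Solve for f: f(k) = k/5 (degree 1 ≤ 1).
Certificate R = B(k−1)f/C = k*(k + 6)/5 gives s_k = -k/(5*k + 25).
Check: Δs_k = -1/(k**2 + 11*k + 30). ✓

Yes. s_k = -k/(5*k + 25).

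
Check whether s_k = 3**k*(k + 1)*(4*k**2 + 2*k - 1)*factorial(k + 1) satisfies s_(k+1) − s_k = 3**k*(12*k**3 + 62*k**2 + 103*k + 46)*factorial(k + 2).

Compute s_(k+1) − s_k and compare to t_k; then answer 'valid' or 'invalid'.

Invalid: residual -3**k*(12*k**3 + 50*k**2 + 73*k + 31)*factorial(k + 1) ≠ 0.

s_(k+1) = 3**(k + 1)*(k + 2)*(4*k**2 + 10*k + 5)*factorial(k + 2)
s_(k+1) − s_k = 3**k*(12*k**4 + 74*k**3 + 177*k**2 + 179*k + 61)*factorial(k + 1)
(s_(k+1) − s_k) − t_k = -3**k*(12*k**3 + 50*k**2 + 73*k + 31)*factorial(k + 1)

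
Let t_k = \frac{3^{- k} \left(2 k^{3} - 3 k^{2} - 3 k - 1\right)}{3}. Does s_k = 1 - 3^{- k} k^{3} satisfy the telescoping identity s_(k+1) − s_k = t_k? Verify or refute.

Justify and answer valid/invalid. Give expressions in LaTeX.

s_(k+1) = 1 - (k + 1)**3/(3*3**k)
s_(k+1) − s_k = (3*k**3 - (k + 1)**3)/(3*3**k)
(s_(k+1) − s_k) − t_k = 0

Valid — Δs_k = t_k.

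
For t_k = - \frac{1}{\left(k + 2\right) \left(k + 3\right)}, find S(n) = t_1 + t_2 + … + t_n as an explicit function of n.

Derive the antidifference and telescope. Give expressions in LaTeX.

S(n) = - \frac{n}{3 n + 9}

t_(k+1)/t_k = (k + 2)/(k + 4).
Take A(k)=k + 2, B(k)=k + 4, C(k)=1.
Set up (k + 2)·f(k+1) − (k + 3)·f(k) − (1) = 0.
Degrees (1,1,0) ⇒ d ≤ 1.
A polynomial solution: f(k) = k/2.
Get s_k = R·t_k = -k/(2*k + 4) with R(k) = B(k−1)f(k)/C(k) = k*(k + 3)/2.
Verify: -1/(k**2 + 5*k + 6) matches t_k.
s_(n+1) = (-n - 1)/(2*(n + 3)) and s_(1) = -1/6, so S(n) = -n/(3*n + 9).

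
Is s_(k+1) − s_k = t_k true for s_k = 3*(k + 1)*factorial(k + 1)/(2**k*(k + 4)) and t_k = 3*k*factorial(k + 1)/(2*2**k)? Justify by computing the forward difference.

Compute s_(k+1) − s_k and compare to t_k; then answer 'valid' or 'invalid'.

s_(k+1) = 3*(k + 2)*factorial(k + 2)/(2*2**k*(k + 5))
s_(k+1) − s_k = 3*(k**3 + 6*k**2 + 8*k + 6)*factorial(k + 1)/(2*2**k*(k + 4)*(k + 5))
(s_(k+1) − s_k) − t_k = -9*(k**2 + 4*k - 2)*factorial(k + 1)/(2*2**k*(k + 4)*(k + 5))

Invalid: residual -9*(k**2 + 4*k - 2)*factorial(k + 1)/(2*2**k*(k + 4)*(k + 5)) ≠ 0.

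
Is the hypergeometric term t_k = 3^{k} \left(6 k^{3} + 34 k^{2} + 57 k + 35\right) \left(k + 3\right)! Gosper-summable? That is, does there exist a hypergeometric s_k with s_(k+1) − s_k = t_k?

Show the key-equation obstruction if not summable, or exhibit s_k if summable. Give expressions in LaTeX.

Yes. s_k = 3^{k} \left(2 k^{2} + 1\right) \left(k + 3\right)!.

Ratio r(k) = 3*(6*k**4 + 76*k**3 + 351*k**2 + 704*k + 528)/(6*k**3 + 34*k**2 + 57*k + 35).
Gosper form: A/B · C(k+1)/C(k) with A=3*k + 12, B=1, C=k**3 + 17*k**2/3 + 19*k/2 + 35/6.
f must satisfy (3*k + 12)·f(k+1) − (1)·f(k) = k**3 + 17*k**2/3 + 19*k/2 + 35/6.
From deg A=1, deg B=0, deg C=3: d=2.
A polynomial solution: f(k) = (2*k**2 + 1)/6.
R(k) = B(k−1)·f(k)/C(k) = (2*k**2 + 1)/(6*k**3 + 34*k**2 + 57*k + 35); s_k = R·t_k = 3**k*(2*k**2 + 1)*factorial(k + 3).
s_(k+1) − s_k = 3**k*(6*k**3 + 34*k**2 + 57*k + 35)*factorial(k + 3) = t_k.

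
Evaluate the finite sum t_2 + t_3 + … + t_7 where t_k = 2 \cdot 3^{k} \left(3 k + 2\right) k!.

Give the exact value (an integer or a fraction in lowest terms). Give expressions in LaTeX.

Ratio r(k) = 3*(k + 1)*(3*k + 5)/(3*k + 2).
Take A(k)=3*k + 3, B(k)=1, C(k)=k + 2/3.
Solve (3*k + 3)·f(k+1) − (1)·f(k) = k + 2/3.
deg f ≤ 0 (via 1,0,1).
A polynomial solution: f(k) = 1/3.
Get s_k = R·t_k = 2*3**k*factorial(k) with R(k) = B(k−1)f(k)/C(k) = 1/(3*k + 2).
Check: Δs_k = 2*3**k*(3*k + 2)*factorial(k). ✓
Σ_(k=2)^(7) t_k = s_(8) − s_(2) = 529079040 − (36) = 529079004.

Σ = 529079004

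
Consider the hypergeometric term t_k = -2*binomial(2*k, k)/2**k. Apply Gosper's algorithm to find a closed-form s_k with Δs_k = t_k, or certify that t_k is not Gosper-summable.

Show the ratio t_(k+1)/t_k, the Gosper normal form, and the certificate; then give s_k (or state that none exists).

not Gosper-summable; s_k does not exist

Step 1: r(k) = (2*k + 1)/(k + 1).
So A=2*k + 1 and B=k + 1, with C=1.
Need (2*k + 1)·f(k+1) − (k)·f(k) = 1.
deg f ≤ -1 (via 1,1,0).
Negative degree bound (-1): no f exists, t_k not Gosper-summable.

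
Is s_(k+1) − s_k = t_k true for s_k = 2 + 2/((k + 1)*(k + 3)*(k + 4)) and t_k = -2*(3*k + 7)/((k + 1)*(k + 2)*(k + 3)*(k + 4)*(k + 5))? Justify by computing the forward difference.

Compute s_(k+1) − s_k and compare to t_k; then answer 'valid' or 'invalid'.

s_(k+1) = 2 + 2/((k + 2)*(k + 4)*(k + 5))
s_(k+1) − s_k = 2*(-3*k - 7)/(k**5 + 15*k**4 + 85*k**3 + 225*k**2 + 274*k + 120)
(s_(k+1) − s_k) − t_k = 0

valid; difference matches t_k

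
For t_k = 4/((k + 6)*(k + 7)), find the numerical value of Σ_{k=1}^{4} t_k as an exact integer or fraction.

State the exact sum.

Ratio r(k) = (k + 6)/(k + 8).
Gosper form: A/B · C(k+1)/C(k) with A=k + 6, B=k + 8, C=1.
f must satisfy (k + 6)·f(k+1) − (k + 7)·f(k) = 1.
d = 1 from the (1,1,0) case.
Coefficient equations give f(k) = k/6.
So s_k = (B(k−1)f/C)·t_k = (k*(k + 7)/6)·t_k = 2*k/(3*(k + 6)).
Δs = 4/(k**2 + 13*k + 42), as required.
Σ_(k=1)^(4) t_k = s_(5) − s_(1) = 10/33 − (2/21) = 16/77.

Σ = 16/77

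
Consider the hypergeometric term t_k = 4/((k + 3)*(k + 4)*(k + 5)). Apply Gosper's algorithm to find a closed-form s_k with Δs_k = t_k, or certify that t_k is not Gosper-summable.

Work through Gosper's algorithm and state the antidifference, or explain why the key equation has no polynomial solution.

Ratio r(k) = (k + 3)/(k + 6).
Gosper form: A/B · C(k+1)/C(k) with A=k + 3, B=k + 6, C=1.
Set up (k + 3)·f(k+1) − (k + 5)·f(k) − (1) = 0.
Bound: deg f ≤ 2.
Solving with deg f ≤ 2: f(k) = k*(k + 7)/24.
R(k) = B(k−1)·f(k)/C(k) = k*(k + 5)*(k + 7)/24; s_k = R·t_k = k*(k + 7)/(6*(k + 3)*(k + 4)).
Δs = 4/(k**3 + 12*k**2 + 47*k + 60), as required.

s_k = k*(k + 7)/(6*(k + 3)*(k + 4))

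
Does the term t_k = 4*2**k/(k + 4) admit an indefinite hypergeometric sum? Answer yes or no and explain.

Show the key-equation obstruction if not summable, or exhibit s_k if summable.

The ratio is 2*(k + 4)/(k + 5).
Normal form (A,B,C) = (2*k + 8, k + 5, 1).
Key eq: (2*k + 8)·f(k+1) = (k + 4)·f(k) + (1).
deg f ≤ -1 (via 1,1,0).
d = -1 < 0 ⇒ no nonzero polynomial f; not summable.

No — negative degree bound, so no certificate f.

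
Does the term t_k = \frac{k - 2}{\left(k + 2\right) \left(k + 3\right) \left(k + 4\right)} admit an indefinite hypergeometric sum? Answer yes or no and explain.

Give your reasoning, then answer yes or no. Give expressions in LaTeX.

Ratio r(k) = (k - 1)*(k + 2)/((k - 2)*(k + 5)).
A = k + 2, B = k + 5, C = k - 2.
Solve (k + 2)·f(k+1) − (k + 4)·f(k) = k - 2.
From deg A=1, deg B=1, deg C=1: d=2.
A polynomial solution: f(k) = -k.
R(k) = B(k−1)·f(k)/C(k) = -k*(k + 4)/(k - 2); s_k = R·t_k = -k/((k + 2)*(k + 3)).
Check: Δs_k = (k - 2)/(k**3 + 9*k**2 + 26*k + 24). ✓

Yes. s_k = - \frac{k}{\left(k + 2\right) \left(k + 3\right)}.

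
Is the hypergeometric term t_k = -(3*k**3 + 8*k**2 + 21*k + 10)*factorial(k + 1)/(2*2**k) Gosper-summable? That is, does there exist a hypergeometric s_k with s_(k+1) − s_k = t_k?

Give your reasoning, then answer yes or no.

Yes. s_k = -(3*k**2 + 2*k + 4)*factorial(k + 1)/2**k.

Ratio r(k) = (3*k**4 + 23*k**3 + 80*k**2 + 134*k + 84)/(2*(3*k**3 + 8*k**2 + 21*k + 10)).
A = k/2 + 1, B = 1, C = k**3 + 8*k**2/3 + 7*k + 10/3.
Key eq: (k/2 + 1)·f(k+1) = (1)·f(k) + (k**3 + 8*k**2/3 + 7*k + 10/3).
deg f ≤ 2 (via 1,0,3).
Match coefficients ⇒ f(k) = 2*(3*k**2 + 2*k + 4)/3.
Certificate R = B(k−1)f/C = 2*(3*k**2 + 2*k + 4)/(3*k**3 + 8*k**2 + 21*k + 10) gives s_k = -(3*k**2 + 2*k + 4)*factorial(k + 1)/2**k.
Check: Δs_k = -(3*k**3 + 8*k**2 + 21*k + 10)*factorial(k + 1)/(2*2**k). ✓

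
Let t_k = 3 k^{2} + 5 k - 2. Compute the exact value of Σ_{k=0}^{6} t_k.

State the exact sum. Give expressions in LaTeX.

Step 1: r(k) = (3*k**2 + 11*k + 6)/(3*k**2 + 5*k - 2).
So A=1 and B=1, with C=k**2 + 5*k/3 - 2/3.
f must satisfy (1)·f(k+1) − (1)·f(k) = k**2 + 5*k/3 - 2/3.
d = 3 from the (0,0,2) case.
Match coefficients ⇒ f(k) = k*(k**2 + k - 4)/3.
Certificate R = B(k−1)f/C = k*(k**2 + k - 4)/((k + 2)*(3*k - 1)) gives s_k = k*(k**2 + k - 4).
Check: Δs_k = 3*k**2 + 5*k - 2. ✓
Σ_(k=0)^(6) t_k = s_(7) − s_(0) = 364 − (0) = 364.

Σ = 364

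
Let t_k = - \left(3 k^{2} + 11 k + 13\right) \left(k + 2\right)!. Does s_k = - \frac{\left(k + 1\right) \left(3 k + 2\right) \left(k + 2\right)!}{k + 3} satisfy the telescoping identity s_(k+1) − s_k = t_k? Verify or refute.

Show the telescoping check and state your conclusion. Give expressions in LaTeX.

s_(k+1) = -(k + 2)*(3*k + 5)*factorial(k + 3)/(k + 4)
s_(k+1) − s_k = -(3*k**4 + 26*k**3 + 86*k**2 + 137*k + 82)*factorial(k + 2)/((k + 3)*(k + 4))
(s_(k+1) − s_k) − t_k = 2*(3*k**3 + 20*k**2 + 43*k + 37)*factorial(k + 2)/((k + 3)*(k + 4))

Invalid: residual \frac{2 \left(3 k^{3} + 20 k^{2} + 43 k + 37\right) \left(k + 2\right)!}{\left(k + 3\right) \left(k + 4\right)} ≠ 0.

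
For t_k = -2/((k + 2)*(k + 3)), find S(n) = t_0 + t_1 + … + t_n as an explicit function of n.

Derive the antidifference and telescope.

The ratio is (k + 2)/(k + 4).
A = k + 2, B = k + 4, C = 1.
Solve (k + 2)·f(k+1) − (k + 3)·f(k) = 1.
deg f ≤ 1 (via 1,1,0).
Match coefficients ⇒ f(k) = k/2.
Get s_k = R·t_k = -k/(k + 2) with R(k) = B(k−1)f(k)/C(k) = k*(k + 3)/2.
Verify: -2/(k**2 + 5*k + 6) matches t_k.
Σ_(k=0)^n t_k = s_(n+1) − s_(0) = ((-n - 1)/(n + 3)) − (0), i.e. (-n - 1)/(n + 3).

S(n) = (-n - 1)/(n + 3)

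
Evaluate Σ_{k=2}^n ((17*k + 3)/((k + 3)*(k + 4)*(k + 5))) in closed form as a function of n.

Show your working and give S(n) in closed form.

Ratio r(k) = (k + 3)*(17*k + 20)/((k + 6)*(17*k + 3)).
So A=k + 3 and B=k + 6, with C=k + 3/17.
Key eq: (k + 3)·f(k+1) = (k + 5)·f(k) + (k + 3/17).
d = 2 from the (1,1,1) case.
A polynomial solution: f(k) = k*(9*k - 5)/68.
R(k) = B(k−1)·f(k)/C(k) = k*(k + 5)*(9*k - 5)/(4*(17*k + 3)); s_k = R·t_k = k*(9*k - 5)/(4*(k + 3)*(k + 4)).
Δs = (17*k + 3)/(k**3 + 12*k**2 + 47*k + 60), as required.
Telescope: S(n) = s_(n+1) − s_(2) = (9*n**2 + 13*n + 4)/(4*(n**2 + 9*n + 20)) − (13/60) = (61*n**2 + 39*n - 100)/(30*(n**2 + 9*n + 20)).

S(n) = (61*n**2 + 39*n - 100)/(30*(n**2 + 9*n + 20))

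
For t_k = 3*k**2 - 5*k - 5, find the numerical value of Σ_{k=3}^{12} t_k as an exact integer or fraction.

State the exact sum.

Ratio r(k) = (3*k**2 + k - 7)/(3*k**2 - 5*k - 5).
Normal form (A,B,C) = (1, 1, k**2 - 5*k/3 - 5/3).
Need (1)·f(k+1) − (1)·f(k) = k**2 - 5*k/3 - 5/3.
d = 3 from the (0,0,2) case.
Solving with deg f ≤ 3: f(k) = k*(k**2 - 4*k - 2)/3.
So s_k = (B(k−1)f/C)·t_k = (k*(k**2 - 4*k - 2)/(3*k**2 - 5*k - 5))·t_k = k*(k**2 - 4*k - 2).
Verify: 3*k**2 - 5*k - 5 matches t_k.
Σ_(k=3)^(12) t_k = s_(13) − s_(3) = 1495 − (-15) = 1510.

Σ = 1510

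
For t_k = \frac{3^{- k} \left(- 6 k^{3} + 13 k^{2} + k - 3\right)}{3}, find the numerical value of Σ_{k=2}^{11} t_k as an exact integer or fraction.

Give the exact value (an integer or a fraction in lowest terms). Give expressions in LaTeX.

r(k) = (6*k**3 + 5*k**2 - 9*k - 5)/(3*(6*k**3 - 13*k**2 - k + 3)) after simplifying.
A = 1/3, B = 1, C = k**3 - 13*k**2/6 - k/6 + 1/2.
Key eq: (1/3)·f(k+1) = (1)·f(k) + (k**3 - 13*k**2/6 - k/6 + 1/2).
From deg A=0, deg B=0, deg C=3: d=3.
Match coefficients ⇒ f(k) = -(3*k**3 - 2*k**2 + 2*k + 3)/2.
Get s_k = R·t_k = (3*k**3 - 2*k**2 + 2*k + 3)/3**k with R(k) = B(k−1)f(k)/C(k) = -3*(3*k**3 - 2*k**2 + 2*k + 3)/((2*k - 1)*(3*k**2 - 5*k - 3)).
Verify: (-6*k**3 + 13*k**2 + k - 3)/(3*3**k) matches t_k.
Evaluate s at k=12 and k=2: 547/59049 and 23/9; difference -150356/59049.

Σ = -150356/59049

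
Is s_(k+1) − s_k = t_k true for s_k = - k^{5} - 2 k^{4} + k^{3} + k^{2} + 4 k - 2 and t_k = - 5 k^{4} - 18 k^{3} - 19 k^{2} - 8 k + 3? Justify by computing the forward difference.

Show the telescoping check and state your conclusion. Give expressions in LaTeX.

Valid: the claim telescopes to t_k.

s_(k+1) = -k**5 - 7*k**4 - 17*k**3 - 18*k**2 - 4*k + 1
s_(k+1) − s_k = -5*k**4 - 18*k**3 - 19*k**2 - 8*k + 3
(s_(k+1) − s_k) − t_k = 0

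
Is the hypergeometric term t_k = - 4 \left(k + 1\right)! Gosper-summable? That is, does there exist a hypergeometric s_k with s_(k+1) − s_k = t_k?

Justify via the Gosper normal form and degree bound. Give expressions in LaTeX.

Step 1: r(k) = k + 2.
Gosper form: A/B · C(k+1)/C(k) with A=k + 2, B=1, C=1.
Set up (k + 2)·f(k+1) − (1)·f(k) − (1) = 0.
d = -1 from the (1,0,0) case.
Bound -1 < 0, so the key equation has no polynomial solution.

No; the degree bound rules out any f.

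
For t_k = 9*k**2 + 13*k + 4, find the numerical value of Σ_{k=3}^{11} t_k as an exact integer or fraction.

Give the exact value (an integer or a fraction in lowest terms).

r(k) = (9*k**2 + 31*k + 26)/(9*k**2 + 13*k + 4) after simplifying.
Factor: A=1; B=1; C=k**2 + 13*k/9 + 4/9.
Need (1)·f(k+1) − (1)·f(k) = k**2 + 13*k/9 + 4/9.
Bound: deg f ≤ 3.
A polynomial solution: f(k) = k*(k + 1)*(3*k - 1)/9.
Then R = B(k−1)f/C = k*(3*k - 1)/(9*k + 4), so s_k = R(k)·t_k = k*(3*k**2 + 2*k - 1).
s_(k+1) − s_k = 9*k**2 + 13*k + 4 = t_k.
Σ_(k=3)^(11) t_k = s_(12) − s_(3) = 5460 − (96) = 5364.

Σ = 5364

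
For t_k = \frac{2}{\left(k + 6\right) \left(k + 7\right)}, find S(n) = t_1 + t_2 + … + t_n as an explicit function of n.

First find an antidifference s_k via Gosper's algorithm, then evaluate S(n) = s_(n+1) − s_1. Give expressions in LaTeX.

t_(k+1)/t_k = (k + 6)/(k + 8).
Factor: A=k + 6; B=k + 8; C=1.
Need (k + 6)·f(k+1) − (k + 7)·f(k) = 1.
deg f ≤ 1 (via 1,1,0).
Solving with deg f ≤ 1: f(k) = k/6.
R(k) = B(k−1)·f(k)/C(k) = k*(k + 7)/6; s_k = R·t_k = k/(3*(k + 6)).
s_(k+1) − s_k = 2/(k**2 + 13*k + 42) = t_k.
Evaluate: s_(n+1) = (n + 1)/(3*(n + 7)); subtract s_(1) = 1/21 ⇒ S(n) = 2*n/(7*(n + 7)).

S(n) = \frac{2 n}{7 \left(n + 7\right)}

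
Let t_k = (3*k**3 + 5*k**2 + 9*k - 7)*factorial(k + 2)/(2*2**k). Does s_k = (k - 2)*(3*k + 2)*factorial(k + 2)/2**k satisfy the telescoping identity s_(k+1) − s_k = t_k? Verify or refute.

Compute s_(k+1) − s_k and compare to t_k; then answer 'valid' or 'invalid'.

valid (s_(k+1) − s_k reduces to t_k)

s_(k+1) = (k - 1)*(3*k + 5)*factorial(k + 3)/(2*2**k)
s_(k+1) − s_k = (3*k**3 + 5*k**2 + 9*k - 7)*factorial(k + 2)/(2*2**k)
(s_(k+1) − s_k) − t_k = 0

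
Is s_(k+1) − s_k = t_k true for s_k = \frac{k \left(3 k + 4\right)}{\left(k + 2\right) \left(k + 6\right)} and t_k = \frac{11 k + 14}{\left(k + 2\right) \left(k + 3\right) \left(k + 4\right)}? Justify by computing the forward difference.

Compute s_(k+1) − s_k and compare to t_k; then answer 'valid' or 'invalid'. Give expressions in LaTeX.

Invalid: residual \frac{3 \left(3 k^{3} + 5 k^{2} - 64 k - 84\right)}{k^{5} + 22 k^{4} + 185 k^{3} + 740 k^{2} + 1404 k + 1008} ≠ 0.

s_(k+1) = (k + 1)*(3*k + 7)/((k + 3)*(k + 7))
s_(k+1) − s_k = 4*(5*k**2 + 23*k + 21)/(k**4 + 18*k**3 + 113*k**2 + 288*k + 252)
(s_(k+1) − s_k) − t_k = 3*(3*k**3 + 5*k**2 - 64*k - 84)/(k**5 + 22*k**4 + 185*k**3 + 740*k**2 + 1404*k + 1008)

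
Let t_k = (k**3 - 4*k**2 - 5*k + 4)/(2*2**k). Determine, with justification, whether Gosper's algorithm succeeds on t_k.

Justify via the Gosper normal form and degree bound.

Yes. s_k = k*(-k**2 + k + 4)/2**k.

Ratio r(k) = (k**3 - k**2 - 10*k - 4)/(2*(k**3 - 4*k**2 - 5*k + 4)).
Normal form (A,B,C) = (1/2, 1, k**3 - 4*k**2 - 5*k + 4).
Need (1/2)·f(k+1) − (1)·f(k) = k**3 - 4*k**2 - 5*k + 4.
Degrees (0,0,3) ⇒ d ≤ 3.
Match coefficients ⇒ f(k) = -2*k*(k**2 - k - 4).
Then R = B(k−1)f/C = -2*k*(k**2 - k - 4)/(k**3 - 4*k**2 - 5*k + 4), so s_k = R(k)·t_k = k*(-k**2 + k + 4)/2**k.
Δs = (k**3 - 4*k**2 - 5*k + 4)/(2*2**k), as required.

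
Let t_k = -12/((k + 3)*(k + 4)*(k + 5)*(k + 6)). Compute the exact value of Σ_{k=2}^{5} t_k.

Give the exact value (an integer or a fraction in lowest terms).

Σ = -52/3465

Ratio r(k) = (k + 3)/(k + 7).
A = k + 3, B = k + 7, C = 1.
Key eq: (k + 3)·f(k+1) = (k + 6)·f(k) + (1).
From deg A=1, deg B=1, deg C=0: d=3.
Coefficient equations give f(k) = k*(k**2 + 12*k + 47)/180.
Get s_k = R·t_k = k*(-k**2 - 12*k - 47)/(15*(k + 3)*(k + 4)*(k + 5)) with R(k) = B(k−1)f(k)/C(k) = k*(k + 6)*(k**2 + 12*k + 47)/180.
Check: Δs_k = -12/(k**4 + 18*k**3 + 119*k**2 + 342*k + 360). ✓
Telescoping: Σ = s_(6) − s_(2) = -31/495 − (-1/21) = -52/3465.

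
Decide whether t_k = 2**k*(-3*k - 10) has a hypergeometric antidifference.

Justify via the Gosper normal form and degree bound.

r(k) = 2*(3*k + 13)/(3*k + 10) after simplifying.
Gosper form: A/B · C(k+1)/C(k) with A=2, B=1, C=k + 10/3.
f must satisfy (2)·f(k+1) − (1)·f(k) = k + 10/3.
From deg A=0, deg B=0, deg C=1: d=1.
Match coefficients ⇒ f(k) = (3*k + 4)/3.
R(k) = B(k−1)·f(k)/C(k) = (3*k + 4)/(3*k + 10); s_k = R·t_k = 2**k*(-3*k - 4).
Verify: 2**k*(-3*k - 10) matches t_k.

Yes. s_k = 2**k*(-3*k - 4).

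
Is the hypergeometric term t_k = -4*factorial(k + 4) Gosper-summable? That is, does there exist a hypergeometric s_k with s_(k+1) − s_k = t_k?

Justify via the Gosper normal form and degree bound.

No — key equation has no polynomial f.

Compute t_(k+1)/t_k: get k + 5.
Factor: A=k + 5; B=1; C=1.
Set up (k + 5)·f(k+1) − (1)·f(k) − (1) = 0.
Bound: deg f ≤ -1.
Negative degree bound (-1): no f exists, t_k not Gosper-summable.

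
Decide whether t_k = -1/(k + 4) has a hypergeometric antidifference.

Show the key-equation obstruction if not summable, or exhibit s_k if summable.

t_(k+1)/t_k = (k + 4)/(k + 5).
So A=k + 4 and B=k + 5, with C=1.
Key eq: (k + 4)·f(k+1) = (k + 4)·f(k) + (1).
d = 0 from the (1,1,0) case.
f = c0 ⇒ A·f(k+1) − B(k−1)·f(k) − C = -1. The system {-1 = 0} is inconsistent; no antidifference.

No — the linear system for f has no solution.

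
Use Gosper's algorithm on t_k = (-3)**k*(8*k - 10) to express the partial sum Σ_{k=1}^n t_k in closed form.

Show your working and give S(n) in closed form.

S(n) = 6*(-3)**n*n - 6*(-3)**n + 6

The ratio is 3*(1 - 4*k)/(4*k - 5).
So A=-3 and B=1, with C=k - 5/4.
Solve (-3)·f(k+1) − (1)·f(k) = k - 5/4.
d = 1 from the (0,0,1) case.
Coefficient equations give f(k) = -(k - 2)/4.
Then R = B(k−1)f/C = -(k - 2)/(4*k - 5), so s_k = R(k)·t_k = 2*(-3)**k*(2 - k).
s_(k+1) − s_k = (-3)**k*(8*k - 10) = t_k.
Evaluate: s_(n+1) = 6*(-3)**n*(n - 1); subtract s_(1) = -6 ⇒ S(n) = 6*(-3)**n*n - 6*(-3)**n + 6.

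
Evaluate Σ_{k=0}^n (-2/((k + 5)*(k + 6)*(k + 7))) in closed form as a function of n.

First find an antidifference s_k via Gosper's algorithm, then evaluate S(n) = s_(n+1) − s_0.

Step 1: r(k) = (k + 5)/(k + 8).
A = k + 5, B = k + 8, C = 1.
f must satisfy (k + 5)·f(k+1) − (k + 7)·f(k) = 1.
deg f ≤ 2 (via 1,1,0).
Solve for f: f(k) = k*(k + 11)/60 (degree 2 ≤ 2).
Certificate R = B(k−1)f/C = k*(k + 7)*(k + 11)/60 gives s_k = k*(-k - 11)/(30*(k + 5)*(k + 6)).
Check: Δs_k = -2/(k**3 + 18*k**2 + 107*k + 210). ✓
Σ_(k=0)^n t_k = s_(n+1) − s_(0) = ((-n**2 - 13*n - 12)/(30*(n**2 + 13*n + 42))) − (0), i.e. (-n**2 - 13*n - 12)/(30*(n**2 + 13*n + 42)).

S(n) = (-n**2 - 13*n - 12)/(30*(n**2 + 13*n + 42))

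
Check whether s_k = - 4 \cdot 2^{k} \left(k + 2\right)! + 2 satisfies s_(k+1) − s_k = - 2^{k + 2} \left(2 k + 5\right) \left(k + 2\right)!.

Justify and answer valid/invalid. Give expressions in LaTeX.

Valid: the claim telescopes to t_k.

s_(k+1) = -4*2**(k + 1)*factorial(k + 3) + 2
s_(k+1) − s_k = -2**(k + 2)*(2*k + 5)*factorial(k + 2)
(s_(k+1) − s_k) − t_k = 0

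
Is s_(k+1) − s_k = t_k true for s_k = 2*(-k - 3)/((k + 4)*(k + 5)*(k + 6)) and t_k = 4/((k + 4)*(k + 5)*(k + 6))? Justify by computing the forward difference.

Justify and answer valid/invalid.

s_(k+1) = 2*(-k - 4)/((k + 5)*(k + 6)*(k + 7))
s_(k+1) − s_k = 2*(2*k + 5)/(k**4 + 22*k**3 + 179*k**2 + 638*k + 840)
(s_(k+1) − s_k) − t_k = -18/(k**4 + 22*k**3 + 179*k**2 + 638*k + 840)

Invalid: residual -18/(k**4 + 22*k**3 + 179*k**2 + 638*k + 840) ≠ 0.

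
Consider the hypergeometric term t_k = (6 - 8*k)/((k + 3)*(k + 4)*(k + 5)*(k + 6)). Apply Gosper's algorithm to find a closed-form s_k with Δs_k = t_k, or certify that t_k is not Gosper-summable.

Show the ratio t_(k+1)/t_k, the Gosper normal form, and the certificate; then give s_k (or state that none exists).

The ratio is (k + 3)*(4*k + 1)/((k + 7)*(4*k - 3)).
Factor: A=k + 3; B=k + 7; C=k - 3/4.
Solve (k + 3)·f(k+1) − (k + 6)·f(k) = k - 3/4.
From deg A=1, deg B=1, deg C=1: d=3.
Solve for f: f(k) = k*(k**2 + 12*k - 73)/240 (degree 3 ≤ 3).
Certificate R = B(k−1)f/C = k*(k + 6)*(k**2 + 12*k - 73)/(60*(4*k - 3)) gives s_k = -k*(k**2 + 12*k - 73)/(30*(k + 3)*(k + 4)*(k + 5)).
Δs = 2*(3 - 4*k)/(k**4 + 18*k**3 + 119*k**2 + 342*k + 360), as required.

s_k = -k*(k**2 + 12*k - 73)/(30*(k + 3)*(k + 4)*(k + 5))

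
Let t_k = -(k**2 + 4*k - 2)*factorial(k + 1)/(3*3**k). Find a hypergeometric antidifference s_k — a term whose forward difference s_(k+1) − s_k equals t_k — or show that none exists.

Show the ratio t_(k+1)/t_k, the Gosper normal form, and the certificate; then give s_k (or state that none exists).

Compute t_(k+1)/t_k: get (k + 2)*(4*k + (k + 1)**2 + 2)/(3*(k**2 + 4*k - 2)).
Normal form (A,B,C) = (k/3 + 2/3, 1, k**2 + 4*k - 2).
f must satisfy (k/3 + 2/3)·f(k+1) − (1)·f(k) = k**2 + 4*k - 2.
Bound: deg f ≤ 1.
A polynomial solution: f(k) = 3*(k + 4).
R(k) = B(k−1)·f(k)/C(k) = 3*(k + 4)/(k**2 + 4*k - 2); s_k = R·t_k = -(k + 4)*factorial(k + 1)/3**k.
Verify: -(k**2 + 4*k - 2)*factorial(k + 1)/(3*3**k) matches t_k.

s_k = -(k + 4)*factorial(k + 1)/3**k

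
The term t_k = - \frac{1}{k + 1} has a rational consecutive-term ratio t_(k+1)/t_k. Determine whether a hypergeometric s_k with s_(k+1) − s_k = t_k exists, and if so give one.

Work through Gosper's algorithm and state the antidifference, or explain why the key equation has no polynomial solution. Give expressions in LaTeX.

none (Gosper's algorithm certifies no s_k)

The ratio is (k + 1)/(k + 2).
Normal form (A,B,C) = (k + 1, k + 2, 1).
Solve (k + 1)·f(k+1) − (k + 1)·f(k) = 1.
d = 0 from the (1,1,0) case.
Put f(k) = c0: A·f(k+1) − B(k−1)·f(k) − C = -1; need -1 = 0 — inconsistent ⇒ no f, not summable.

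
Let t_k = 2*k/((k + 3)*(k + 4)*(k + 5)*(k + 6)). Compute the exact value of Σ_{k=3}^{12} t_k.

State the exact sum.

The ratio is (k + 1)*(k + 3)/(k*(k + 7)).
A = k + 3, B = k + 7, C = k.
f must satisfy (k + 3)·f(k+1) − (k + 6)·f(k) = k.
Bound: deg f ≤ 3.
A polynomial solution: f(k) = k*(k - 1)*(k + 13)/120.
Get s_k = R·t_k = k*(k**2 + 12*k - 13)/(60*(k + 3)*(k + 4)*(k + 5)) with R(k) = B(k−1)f(k)/C(k) = (k - 1)*(k + 6)*(k + 13)/120.
s_(k+1) − s_k = 2*k/(k**4 + 18*k**3 + 119*k**2 + 342*k + 360) = t_k.
Telescoping: Σ = s_(13) − s_(3) = 169/12240 − (1/210) = 155/17136.

Σ = 155/17136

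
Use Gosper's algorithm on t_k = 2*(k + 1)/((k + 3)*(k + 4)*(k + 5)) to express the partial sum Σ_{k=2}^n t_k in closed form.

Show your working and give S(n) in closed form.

Compute t_(k+1)/t_k: get (k + 2)*(k + 3)/((k + 1)*(k + 6)).
Take A(k)=k + 3, B(k)=k + 6, C(k)=k + 1.
Key eq: (k + 3)·f(k+1) = (k + 5)·f(k) + (k + 1).
Degrees (1,1,1) ⇒ d ≤ 2.
Match coefficients ⇒ f(k) = k*(k + 1)/6.
Certificate R = B(k−1)f/C = k*(k + 5)/6 gives s_k = k*(k + 1)/(3*(k + 3)*(k + 4)).
Verify: 2*(k + 1)/(k**3 + 12*k**2 + 47*k + 60) matches t_k.
Σ_(k=2)^n t_k = s_(n+1) − s_(2) = ((n**2 + 3*n + 2)/(3*(n**2 + 9*n + 20))) − (1/15), i.e. 2*(2*n**2 + 3*n - 5)/(15*(n**2 + 9*n + 20)).

S(n) = 2*(2*n**2 + 3*n - 5)/(15*(n**2 + 9*n + 20))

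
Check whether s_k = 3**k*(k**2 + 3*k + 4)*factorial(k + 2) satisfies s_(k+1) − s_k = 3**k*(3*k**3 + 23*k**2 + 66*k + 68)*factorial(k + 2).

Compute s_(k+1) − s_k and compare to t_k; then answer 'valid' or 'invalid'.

s_(k+1) = 3**(k + 1)*(k**2 + 5*k + 8)*factorial(k + 3)
s_(k+1) − s_k = 3**k*(3*k**3 + 23*k**2 + 66*k + 68)*factorial(k + 2)
(s_(k+1) − s_k) − t_k = 0

valid; difference matches t_k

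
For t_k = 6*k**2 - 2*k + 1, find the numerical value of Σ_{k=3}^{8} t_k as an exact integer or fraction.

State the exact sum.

Σ = 1134

Compute t_(k+1)/t_k: get (6*k**2 + 10*k + 5)/(6*k**2 - 2*k + 1).
Take A(k)=1, B(k)=1, C(k)=k**2 - k/3 + 1/6.
f must satisfy (1)·f(k+1) − (1)·f(k) = k**2 - k/3 + 1/6.
From deg A=0, deg B=0, deg C=2: d=3.
A polynomial solution: f(k) = k*(2*k**2 - 4*k + 3)/6.
Certificate R = B(k−1)f/C = k*(2*k**2 - 4*k + 3)/(6*k**2 - 2*k + 1) gives s_k = k*(2*k**2 - 4*k + 3).
Δs = 6*k**2 - 2*k + 1, as required.
Σ_(k=3)^(8) t_k = s_(9) − s_(3) = 1161 − (27) = 1134.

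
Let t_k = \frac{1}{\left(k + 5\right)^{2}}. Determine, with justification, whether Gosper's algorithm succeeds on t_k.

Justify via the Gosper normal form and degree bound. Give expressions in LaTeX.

The ratio is (k + 5)**2/(k + 6)**2.
Gosper form: A/B · C(k+1)/C(k) with A=k**2 + 10*k + 25, B=k**2 + 12*k + 36, C=1.
Need (k**2 + 10*k + 25)·f(k+1) − (k**2 + 10*k + 25)·f(k) = 1.
d = 0 from the (2,2,0) case.
f = c0 ⇒ A·f(k+1) − B(k−1)·f(k) − C = -1. The system {-1 = 0} is inconsistent; no antidifference.

No — key equation has no polynomial f.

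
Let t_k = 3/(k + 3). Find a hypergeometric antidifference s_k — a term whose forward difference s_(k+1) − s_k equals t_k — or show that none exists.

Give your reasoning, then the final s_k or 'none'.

none — t_k is not Gosper-summable

Compute t_(k+1)/t_k: get (k + 3)/(k + 4).
Take A(k)=k + 3, B(k)=k + 4, C(k)=1.
Need (k + 3)·f(k+1) − (k + 3)·f(k) = 1.
Degrees (1,1,0) ⇒ d ≤ 0.
Put f(k) = c0: A·f(k+1) − B(k−1)·f(k) − C = -1; need -1 = 0 — inconsistent ⇒ no f, not summable.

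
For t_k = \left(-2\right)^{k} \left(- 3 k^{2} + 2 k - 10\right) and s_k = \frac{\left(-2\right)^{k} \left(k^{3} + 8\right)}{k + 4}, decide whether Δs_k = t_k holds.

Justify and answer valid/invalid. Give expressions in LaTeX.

s_(k+1) = (-2)**(k + 1)*((k + 1)**3 + 8)/(k + 5)
s_(k+1) − s_k = (-2)**k*(-2*(k + 4)*((k + 1)**3 + 8) - (k + 5)*(k**3 + 8))/((k + 4)*(k + 5))
(s_(k+1) − s_k) − t_k = 2*(-2)**k*(3*k**3 + 11*k**2 + 44)/(k**2 + 9*k + 20)

Invalid: residual \frac{2 \left(-2\right)^{k} \left(3 k^{3} + 11 k^{2} + 44\right)}{k^{2} + 9 k + 20} ≠ 0.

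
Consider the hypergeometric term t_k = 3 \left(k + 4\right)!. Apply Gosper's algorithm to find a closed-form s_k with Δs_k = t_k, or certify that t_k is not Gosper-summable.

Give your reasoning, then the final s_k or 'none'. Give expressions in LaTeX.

Step 1: r(k) = k + 5.
Take A(k)=k + 5, B(k)=1, C(k)=1.
Key eq: (k + 5)·f(k+1) = (1)·f(k) + (1).
From deg A=1, deg B=0, deg C=0: d=-1.
Bound -1 < 0, so the key equation has no polynomial solution.

not Gosper-summable; s_k does not exist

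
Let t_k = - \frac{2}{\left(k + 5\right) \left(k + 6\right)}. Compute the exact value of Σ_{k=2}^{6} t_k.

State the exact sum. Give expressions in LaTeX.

Σ = -5/42

Ratio r(k) = (k + 5)/(k + 7).
Gosper form: A/B · C(k+1)/C(k) with A=k + 5, B=k + 7, C=1.
Solve (k + 5)·f(k+1) − (k + 6)·f(k) = 1.
Bound: deg f ≤ 1.
Match coefficients ⇒ f(k) = k/5.
Then R = B(k−1)f/C = k*(k + 6)/5, so s_k = R(k)·t_k = -2*k/(5*k + 25).
s_(k+1) − s_k = -2/(k**2 + 11*k + 30) = t_k.
Sum = s_(7) − s_(2); s_(7) = -7/30, s_(2) = -4/35 ⇒ -5/42.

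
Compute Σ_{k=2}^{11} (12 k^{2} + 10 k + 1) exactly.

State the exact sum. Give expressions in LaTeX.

r(k) = (12*k**2 + 34*k + 23)/(12*k**2 + 10*k + 1) after simplifying.
Factor: A=1; B=1; C=k**2 + 5*k/6 + 1/12.
Key eq: (1)·f(k+1) = (1)·f(k) + (k**2 + 5*k/6 + 1/12).
From deg A=0, deg B=0, deg C=2: d=3.
A polynomial solution: f(k) = k*(4*k**2 - k - 2)/12.
Then R = B(k−1)f/C = k*(4*k**2 - k - 2)/(12*k**2 + 10*k + 1), so s_k = R(k)·t_k = k*(4*k**2 - k - 2).
Check: Δs_k = 12*k**2 + 10*k + 1. ✓
Telescoping: Σ = s_(12) − s_(2) = 6744 − (24) = 6720.

Σ = 6720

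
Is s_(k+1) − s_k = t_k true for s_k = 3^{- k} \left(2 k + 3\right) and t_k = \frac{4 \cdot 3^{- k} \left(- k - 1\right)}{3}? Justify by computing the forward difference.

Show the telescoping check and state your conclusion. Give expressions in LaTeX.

valid (s_(k+1) − s_k reduces to t_k)

s_(k+1) = (2*k + 5)/(3*3**k)
s_(k+1) − s_k = 4*(-k - 1)/(3*3**k)
(s_(k+1) − s_k) − t_k = 0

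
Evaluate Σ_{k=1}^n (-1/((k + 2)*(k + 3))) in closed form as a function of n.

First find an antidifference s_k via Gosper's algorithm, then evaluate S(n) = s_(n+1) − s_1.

t_(k+1)/t_k = (k + 2)/(k + 4).
Factor: A=k + 2; B=k + 4; C=1.
f must satisfy (k + 2)·f(k+1) − (k + 3)·f(k) = 1.
Degrees (1,1,0) ⇒ d ≤ 1.
Solve for f: f(k) = k/2 (degree 1 ≤ 1).
Then R = B(k−1)f/C = k*(k + 3)/2, so s_k = R(k)·t_k = -k/(2*k + 4).
Check: Δs_k = -1/(k**2 + 5*k + 6). ✓
Σ_(k=1)^n t_k = s_(n+1) − s_(1) = ((-n - 1)/(2*(n + 3))) − (-1/6), i.e. -n/(3*n + 9).

S(n) = -n/(3*n + 9)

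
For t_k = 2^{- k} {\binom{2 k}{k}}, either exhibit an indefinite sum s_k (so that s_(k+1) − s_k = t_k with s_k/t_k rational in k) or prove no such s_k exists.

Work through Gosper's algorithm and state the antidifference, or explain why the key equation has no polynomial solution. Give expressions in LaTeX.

The ratio is (2*k + 1)/(k + 1).
Gosper form: A/B · C(k+1)/C(k) with A=2*k + 1, B=k + 1, C=1.
Set up (2*k + 1)·f(k+1) − (k)·f(k) − (1) = 0.
From deg A=1, deg B=1, deg C=0: d=-1.
Negative degree bound (-1): no f exists, t_k not Gosper-summable.

none (Gosper's algorithm certifies no s_k)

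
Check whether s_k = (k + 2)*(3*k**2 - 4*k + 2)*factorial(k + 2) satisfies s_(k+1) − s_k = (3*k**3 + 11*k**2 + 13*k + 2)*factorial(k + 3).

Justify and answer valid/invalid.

s_(k+1) = (k + 3)*(3*k**2 + 2*k + 1)*factorial(k + 3)
s_(k+1) − s_k = (3*k**4 + 17*k**3 + 38*k**2 + 30*k + 5)*factorial(k + 2)
(s_(k+1) − s_k) − t_k = -(3*k**3 + 8*k**2 + 11*k + 1)*factorial(k + 2)

Invalid: residual -(3*k**3 + 8*k**2 + 11*k + 1)*factorial(k + 2) ≠ 0.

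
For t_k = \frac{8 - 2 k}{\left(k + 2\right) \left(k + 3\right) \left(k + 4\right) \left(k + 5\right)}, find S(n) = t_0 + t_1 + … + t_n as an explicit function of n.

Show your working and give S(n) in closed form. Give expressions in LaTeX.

t_(k+1)/t_k = (k - 3)*(k + 2)/((k - 4)*(k + 6)).
So A=k + 2 and B=k + 6, with C=k - 4.
Key eq: (k + 2)·f(k+1) = (k + 5)·f(k) + (k - 4).
d = 3 from the (1,1,1) case.
Solve for f: f(k) = -k*(k**2 + 9*k + 38)/24 (degree 3 ≤ 3).
Then R = B(k−1)f/C = -k*(k + 5)*(k**2 + 9*k + 38)/(24*(k - 4)), so s_k = R(k)·t_k = k*(k**2 + 9*k + 38)/(12*(k + 2)*(k + 3)*(k + 4)).
s_(k+1) − s_k = 2*(4 - k)/(k**4 + 14*k**3 + 71*k**2 + 154*k + 120) = t_k.
Evaluate: s_(n+1) = (n**3 + 12*n**2 + 59*n + 48)/(12*(n**3 + 12*n**2 + 47*n + 60)); subtract s_(0) = 0 ⇒ S(n) = (n**3 + 12*n**2 + 59*n + 48)/(12*(n**3 + 12*n**2 + 47*n + 60)).

S(n) = \frac{n^{3} + 12 n^{2} + 59 n + 48}{12 \left(n^{3} + 12 n^{2} + 47 n + 60\right)}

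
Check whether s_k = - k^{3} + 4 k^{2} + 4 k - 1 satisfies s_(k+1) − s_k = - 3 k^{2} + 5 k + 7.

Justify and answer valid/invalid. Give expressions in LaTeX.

s_(k+1) = -k**3 + k**2 + 9*k + 6
s_(k+1) − s_k = -3*k**2 + 5*k + 7
(s_(k+1) − s_k) − t_k = 0

valid (s_(k+1) − s_k reduces to t_k)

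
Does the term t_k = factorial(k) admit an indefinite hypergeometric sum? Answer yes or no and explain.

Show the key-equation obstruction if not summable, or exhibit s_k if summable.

Ratio r(k) = k + 1.
Factor: A=k + 1; B=1; C=1.
Set up (k + 1)·f(k+1) − (1)·f(k) − (1) = 0.
From deg A=1, deg B=0, deg C=0: d=-1.
Bound -1 < 0, so the key equation has no polynomial solution.

No — t_k has no hypergeometric antidifference.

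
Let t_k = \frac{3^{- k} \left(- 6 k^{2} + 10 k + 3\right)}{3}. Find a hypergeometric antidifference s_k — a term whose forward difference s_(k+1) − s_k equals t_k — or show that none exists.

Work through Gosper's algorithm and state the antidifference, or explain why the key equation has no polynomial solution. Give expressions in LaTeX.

t_(k+1)/t_k = (6*k**2 + 2*k - 7)/(3*(6*k**2 - 10*k - 3)).
Gosper form: A/B · C(k+1)/C(k) with A=1/3, B=1, C=k**2 - 5*k/3 - 1/2.
Solve (1/3)·f(k+1) − (1)·f(k) = k**2 - 5*k/3 - 1/2.
From deg A=0, deg B=0, deg C=2: d=2.
Solving with deg f ≤ 2: f(k) = -(k - 1)*(3*k + 1)/2.
R(k) = B(k−1)·f(k)/C(k) = -3*(k - 1)*(3*k + 1)/(6*k**2 - 10*k - 3); s_k = R·t_k = (3*k**2 - 2*k - 1)/3**k.
s_(k+1) − s_k = (-6*k**2 + 10*k + 3)/(3*3**k) = t_k.

s_k = 3^{- k} \left(3 k^{2} - 2 k - 1\right)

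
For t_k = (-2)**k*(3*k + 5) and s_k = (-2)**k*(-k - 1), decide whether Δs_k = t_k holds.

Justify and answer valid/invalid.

s_(k+1) = 2*(-2)**k*(k + 2)
s_(k+1) − s_k = (-2)**k*(3*k + 5)
(s_(k+1) − s_k) − t_k = 0

Valid: the claim telescopes to t_k.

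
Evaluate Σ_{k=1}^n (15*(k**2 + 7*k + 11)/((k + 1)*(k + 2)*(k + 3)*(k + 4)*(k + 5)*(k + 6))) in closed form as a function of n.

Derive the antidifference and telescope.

The ratio is (k + 1)*(7*k + (k + 1)**2 + 18)/((k + 7)*(k**2 + 7*k + 11)).
Normal form (A,B,C) = (k + 1, k + 7, k**2 + 7*k + 11).
Solve (k + 1)·f(k+1) − (k + 6)·f(k) = k**2 + 7*k + 11.
deg f ≤ 5 (via 1,1,2).
Solve for f: f(k) = k*(k + 2)*(k + 4)*(k**2 + 9*k + 23)/45 (degree 5 ≤ 5).
Get s_k = R·t_k = k*(k**2 + 9*k + 23)/(3*(k**3 + 9*k**2 + 23*k + 15)) with R(k) = B(k−1)f(k)/C(k) = k*(k + 2)*(k + 4)*(k + 6)*(k**2 + 9*k + 23)/(45*(k**2 + 7*k + 11)).
Verify: 15*(k**2 + 7*k + 11)/(k**6 + 21*k**5 + 175*k**4 + 735*k**3 + 1624*k**2 + 1764*k + 720) matches t_k.
Evaluate: s_(n+1) = (n**3 + 12*n**2 + 44*n + 33)/(3*(n**3 + 12*n**2 + 44*n + 48)); subtract s_(1) = 11/48 ⇒ S(n) = 5*n*(n**2 + 12*n + 44)/(48*(n**3 + 12*n**2 + 44*n + 48)).

S(n) = 5*n*(n**2 + 12*n + 44)/(48*(n**3 + 12*n**2 + 44*n + 48))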